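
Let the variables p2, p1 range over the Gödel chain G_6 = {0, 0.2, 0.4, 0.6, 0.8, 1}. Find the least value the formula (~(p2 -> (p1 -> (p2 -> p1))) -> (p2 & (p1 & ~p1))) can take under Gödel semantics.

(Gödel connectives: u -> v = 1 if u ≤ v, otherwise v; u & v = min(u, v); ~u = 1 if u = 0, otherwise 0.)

1.00

Every assignment gives 1. For instance at p2 = 0, p1 = 0:
  (p2 -> p1): 0 ≤ 0, so result = 1
  (p1 -> (p2 -> p1)): 0 ≤ 1, so result = 1
  (p2 -> (p1 -> (p2 -> p1))): 0 ≤ 1, so result = 1
  ~(p2 -> (p1 -> (p2 -> p1))): Gödel ¬ of 1 = 0 (operand ≠ 0)
  ~p1: Gödel ¬ of 0 = 1 (operand is 0)
  (p1 & ~p1) = min(0, 1) = 0
  (p2 & (p1 & ~p1)) = min(0, 0) = 0
  (~(p2 -> (p1 -> (p2 -> p1))) -> (p2 & (p1 & ~p1))): 0 ≤ 0, so result = 1
All 36 assignments give value 1 — the formula is a G_6-tautology.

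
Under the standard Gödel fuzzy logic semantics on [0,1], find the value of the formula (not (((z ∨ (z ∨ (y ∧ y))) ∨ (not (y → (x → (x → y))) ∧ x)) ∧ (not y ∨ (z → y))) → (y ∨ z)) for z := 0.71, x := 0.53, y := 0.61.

(y ∧ y) = min(0.61, 0.61) = 0.61
(z ∨ (y ∧ y)) = max(0.71, 0.61) = 0.71
(z ∨ (z ∨ (y ∧ y))) = max(0.71, 0.71) = 0.71
(x → y): 0.53 ≤ 0.61, so result = 1
(x → (x → y)): 0.53 ≤ 1, so result = 1
(y → (x → (x → y))): 0.61 ≤ 1, so result = 1
not (y → (x → (x → y))): Gödel ¬ of 1 = 0 (operand ≠ 0)
(not (y → (x → (x → y))) ∧ x) = min(0, 0.53) = 0
((z ∨ (z ∨ (y ∧ y))) ∨ (not (y → (x → (x → y))) ∧ x)) = max(0.71, 0) = 0.71
not y: Gödel ¬ of 0.61 = 0 (operand ≠ 0)
(z → y): 0.71 > 0.61, so result = 0.61
(not y ∨ (z → y)) = max(0, 0.61) = 0.61
(((z ∨ (z ∨ (y ∧ y))) ∨ (not (y → (x → (x → y))) ∧ x)) ∧ (not y ∨ (z → y))) = min(0.71, 0.61) = 0.61
not (((z ∨ (z ∨ (y ∧ y))) ∨ (not (y → (x → (x → y))) ∧ x)) ∧ (not y ∨ (z → y))): Gödel ¬ of 0.61 = 0 (operand ≠ 0)
(y ∨ z) = max(0.61, 0.71) = 0.71
(not (((z ∨ (z ∨ (y ∧ y))) ∨ (not (y → (x → (x → y))) ∧ x)) ∧ (not y ∨ (z → y))) → (y ∨ z)): 0 ≤ 0.71, so result = 1

1.00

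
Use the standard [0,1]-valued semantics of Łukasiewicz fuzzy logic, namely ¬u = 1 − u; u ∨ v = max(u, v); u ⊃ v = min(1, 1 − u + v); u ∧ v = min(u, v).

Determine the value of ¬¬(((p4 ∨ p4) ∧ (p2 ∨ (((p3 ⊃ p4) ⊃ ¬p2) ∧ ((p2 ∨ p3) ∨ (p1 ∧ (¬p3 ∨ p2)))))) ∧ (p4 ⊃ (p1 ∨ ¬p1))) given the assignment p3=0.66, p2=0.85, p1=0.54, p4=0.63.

(p4 ∨ p4) = max(0.63, 0.63) = 0.63
(p3 ⊃ p4): min(1, 1 − 0.66 + 0.63) = 0.97
¬p2: Łukasiewicz ¬ gives 1 − 0.85 = 0.15
((p3 ⊃ p4) ⊃ ¬p2): min(1, 1 − 0.97 + 0.15) = 0.18
(p2 ∨ p3) = max(0.85, 0.66) = 0.85
¬p3: Łukasiewicz ¬ gives 1 − 0.66 = 0.34
(¬p3 ∨ p2) = max(0.34, 0.85) = 0.85
(p1 ∧ (¬p3 ∨ p2)) = min(0.54, 0.85) = 0.54
((p2 ∨ p3) ∨ (p1 ∧ (¬p3 ∨ p2))) = max(0.85, 0.54) = 0.85
(((p3 ⊃ p4) ⊃ ¬p2) ∧ ((p2 ∨ p3) ∨ (p1 ∧ (¬p3 ∨ p2)))) = min(0.18, 0.85) = 0.18
(p2 ∨ (((p3 ⊃ p4) ⊃ ¬p2) ∧ ((p2 ∨ p3) ∨ (p1 ∧ (¬p3 ∨ p2))))) = max(0.85, 0.18) = 0.85
((p4 ∨ p4) ∧ (p2 ∨ (((p3 ⊃ p4) ⊃ ¬p2) ∧ ((p2 ∨ p3) ∨ (p1 ∧ (¬p3 ∨ p2)))))) = min(0.63, 0.85) = 0.63
¬p1: Łukasiewicz ¬ gives 1 − 0.54 = 0.46
(p1 ∨ ¬p1) = max(0.54, 0.46) = 0.54
(p4 ⊃ (p1 ∨ ¬p1)): min(1, 1 − 0.63 + 0.54) = 0.91
(((p4 ∨ p4) ∧ (p2 ∨ (((p3 ⊃ p4) ⊃ ¬p2) ∧ ((p2 ∨ p3) ∨ (p1 ∧ (¬p3 ∨ p2)))))) ∧ (p4 ⊃ (p1 ∨ ¬p1))) = min(0.63, 0.91) = 0.63
¬(((p4 ∨ p4) ∧ (p2 ∨ (((p3 ⊃ p4) ⊃ ¬p2) ∧ ((p2 ∨ p3) ∨ (p1 ∧ (¬p3 ∨ p2)))))) ∧ (p4 ⊃ (p1 ∨ ¬p1))): Łukasiewicz ¬ gives 1 − 0.63 = 0.37
¬¬(((p4 ∨ p4) ∧ (p2 ∨ (((p3 ⊃ p4) ⊃ ¬p2) ∧ ((p2 ∨ p3) ∨ (p1 ∧ (¬p3 ∨ p2)))))) ∧ (p4 ⊃ (p1 ∨ ¬p1))): Łukasiewicz ¬ gives 1 − 0.37 = 0.63

0.63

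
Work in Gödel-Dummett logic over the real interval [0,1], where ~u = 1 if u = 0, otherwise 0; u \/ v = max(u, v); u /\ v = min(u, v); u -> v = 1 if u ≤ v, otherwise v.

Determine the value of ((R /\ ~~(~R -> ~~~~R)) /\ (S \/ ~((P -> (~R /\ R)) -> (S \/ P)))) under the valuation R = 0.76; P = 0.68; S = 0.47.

0.47

~R: Gödel ¬ of 0.76 = 0 (operand ≠ 0)
~R: Gödel ¬ of 0.76 = 0 (operand ≠ 0)
~~R: Gödel ¬ of 0 = 1 (operand is 0)
~~~R: Gödel ¬ of 1 = 0 (operand ≠ 0)
~~~~R: Gödel ¬ of 0 = 1 (operand is 0)
(~R -> ~~~~R): 0 ≤ 1, so result = 1
~(~R -> ~~~~R): Gödel ¬ of 1 = 0 (operand ≠ 0)
~~(~R -> ~~~~R): Gödel ¬ of 0 = 1 (operand is 0)
(R /\ ~~(~R -> ~~~~R)) = min(0.76, 1) = 0.76
~R: Gödel ¬ of 0.76 = 0 (operand ≠ 0)
(~R /\ R) = min(0, 0.76) = 0
(P -> (~R /\ R)): 0.68 > 0, so result = 0
(S \/ P) = max(0.47, 0.68) = 0.68
((P -> (~R /\ R)) -> (S \/ P)): 0 ≤ 0.68, so result = 1
~((P -> (~R /\ R)) -> (S \/ P)): Gödel ¬ of 1 = 0 (operand ≠ 0)
(S \/ ~((P -> (~R /\ R)) -> (S \/ P))) = max(0.47, 0) = 0.47
((R /\ ~~(~R -> ~~~~R)) /\ (S \/ ~((P -> (~R /\ R)) -> (S \/ P)))) = min(0.76, 0.47) = 0.47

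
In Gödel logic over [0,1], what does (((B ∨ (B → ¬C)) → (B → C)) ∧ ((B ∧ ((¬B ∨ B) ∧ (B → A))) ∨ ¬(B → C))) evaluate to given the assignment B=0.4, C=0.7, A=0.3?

0.30

¬C: Gödel ¬ of 0.7 = 0 (operand ≠ 0)
(B → ¬C): 0.4 > 0, so result = 0
(B ∨ (B → ¬C)) = max(0.4, 0) = 0.4
(B → C): 0.4 ≤ 0.7, so result = 1
((B ∨ (B → ¬C)) → (B → C)): 0.4 ≤ 1, so result = 1
¬B: Gödel ¬ of 0.4 = 0 (operand ≠ 0)
(¬B ∨ B) = max(0, 0.4) = 0.4
(B → A): 0.4 > 0.3, so result = 0.3
((¬B ∨ B) ∧ (B → A)) = min(0.4, 0.3) = 0.3
(B ∧ ((¬B ∨ B) ∧ (B → A))) = min(0.4, 0.3) = 0.3
(B → C): 0.4 ≤ 0.7, so result = 1
¬(B → C): Gödel ¬ of 1 = 0 (operand ≠ 0)
((B ∧ ((¬B ∨ B) ∧ (B → A))) ∨ ¬(B → C)) = max(0.3, 0) = 0.3
(((B ∨ (B → ¬C)) → (B → C)) ∧ ((B ∧ ((¬B ∨ B) ∧ (B → A))) ∨ ¬(B → C))) = min(1, 0.3) = 0.3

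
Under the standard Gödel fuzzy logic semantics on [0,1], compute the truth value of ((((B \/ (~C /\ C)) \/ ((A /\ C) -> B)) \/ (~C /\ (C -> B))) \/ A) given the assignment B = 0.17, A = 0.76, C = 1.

~C: Gödel ¬ of 1 = 0 (operand ≠ 0)
(~C /\ C) = min(0, 1) = 0
(B \/ (~C /\ C)) = max(0.17, 0) = 0.17
(A /\ C) = min(0.76, 1) = 0.76
((A /\ C) -> B): 0.76 > 0.17, so result = 0.17
((B \/ (~C /\ C)) \/ ((A /\ C) -> B)) = max(0.17, 0.17) = 0.17
~C: Gödel ¬ of 1 = 0 (operand ≠ 0)
(C -> B): 1 > 0.17, so result = 0.17
(~C /\ (C -> B)) = min(0, 0.17) = 0
(((B \/ (~C /\ C)) \/ ((A /\ C) -> B)) \/ (~C /\ (C -> B))) = max(0.17, 0) = 0.17
((((B \/ (~C /\ C)) \/ ((A /\ C) -> B)) \/ (~C /\ (C -> B))) \/ A) = max(0.17, 0.76) = 0.76

0.76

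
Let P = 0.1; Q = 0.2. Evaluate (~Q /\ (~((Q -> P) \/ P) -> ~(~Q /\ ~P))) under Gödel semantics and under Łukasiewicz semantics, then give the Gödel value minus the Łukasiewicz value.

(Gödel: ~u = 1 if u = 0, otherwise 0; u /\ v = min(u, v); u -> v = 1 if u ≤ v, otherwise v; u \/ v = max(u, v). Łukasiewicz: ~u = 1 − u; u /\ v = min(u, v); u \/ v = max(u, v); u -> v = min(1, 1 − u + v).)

Gödel evaluation:
  ~Q: Gödel ¬ of 0.2 = 0 (operand ≠ 0)
  (Q -> P): 0.2 > 0.1, so result = 0.1
  ((Q -> P) \/ P) = max(0.1, 0.1) = 0.1
  ~((Q -> P) \/ P): Gödel ¬ of 0.1 = 0 (operand ≠ 0)
  ~Q: Gödel ¬ of 0.2 = 0 (operand ≠ 0)
  ~P: Gödel ¬ of 0.1 = 0 (operand ≠ 0)
  (~Q /\ ~P) = min(0, 0) = 0
  ~(~Q /\ ~P): Gödel ¬ of 0 = 1 (operand is 0)
  (~((Q -> P) \/ P) -> ~(~Q /\ ~P)): 0 ≤ 1, so result = 1
  (~Q /\ (~((Q -> P) \/ P) -> ~(~Q /\ ~P))) = min(0, 1) = 0
  Gödel value = 0
Łukasiewicz evaluation:
  ~Q: Łukasiewicz ¬ gives 1 − 0.2 = 0.8
  (Q -> P): min(1, 1 − 0.2 + 0.1) = 0.9
  ((Q -> P) \/ P) = max(0.9, 0.1) = 0.9
  ~((Q -> P) \/ P): Łukasiewicz ¬ gives 1 − 0.9 = 0.1
  ~Q: Łukasiewicz ¬ gives 1 − 0.2 = 0.8
  ~P: Łukasiewicz ¬ gives 1 − 0.1 = 0.9
  (~Q /\ ~P) = min(0.8, 0.9) = 0.8
  ~(~Q /\ ~P): Łukasiewicz ¬ gives 1 − 0.8 = 0.2
  (~((Q -> P) \/ P) -> ~(~Q /\ ~P)): min(1, 1 − 0.1 + 0.2) = 1
  (~Q /\ (~((Q -> P) \/ P) -> ~(~Q /\ ~P))) = min(0.8, 1) = 0.8
  Łukasiewicz value = 0.8
Difference: 0 − 0.8 = -0.80

-0.80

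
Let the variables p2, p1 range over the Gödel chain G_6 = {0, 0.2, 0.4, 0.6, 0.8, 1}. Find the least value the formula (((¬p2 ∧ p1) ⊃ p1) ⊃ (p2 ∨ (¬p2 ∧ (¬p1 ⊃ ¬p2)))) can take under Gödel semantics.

0.20

The minimum is attained at p2 = 0.2, p1 = 0:
  ¬p2: Gödel ¬ of 0.2 = 0 (operand ≠ 0)
  (¬p2 ∧ p1) = min(0, 0) = 0
  ((¬p2 ∧ p1) ⊃ p1): 0 ≤ 0, so result = 1
  ¬p2: Gödel ¬ of 0.2 = 0 (operand ≠ 0)
  ¬p1: Gödel ¬ of 0 = 1 (operand is 0)
  ¬p2: Gödel ¬ of 0.2 = 0 (operand ≠ 0)
  (¬p1 ⊃ ¬p2): 1 > 0, so result = 0
  (¬p2 ∧ (¬p1 ⊃ ¬p2)) = min(0, 0) = 0
  (p2 ∨ (¬p2 ∧ (¬p1 ⊃ ¬p2))) = max(0.2, 0) = 0.2
  (((¬p2 ∧ p1) ⊃ p1) ⊃ (p2 ∨ (¬p2 ∧ (¬p1 ⊃ ¬p2)))): 1 > 0.2, so result = 0.2
Checking all 36 assignments confirms none give a value below 0.20.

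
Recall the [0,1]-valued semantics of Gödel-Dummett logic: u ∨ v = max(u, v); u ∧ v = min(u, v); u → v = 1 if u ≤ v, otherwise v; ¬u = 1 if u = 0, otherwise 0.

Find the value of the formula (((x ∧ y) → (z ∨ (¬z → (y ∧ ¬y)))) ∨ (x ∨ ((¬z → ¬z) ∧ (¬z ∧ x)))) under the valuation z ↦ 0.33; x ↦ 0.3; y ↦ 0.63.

1.00

(x ∧ y) = min(0.3, 0.63) = 0.3
¬z: Gödel ¬ of 0.33 = 0 (operand ≠ 0)
¬y: Gödel ¬ of 0.63 = 0 (operand ≠ 0)
(y ∧ ¬y) = min(0.63, 0) = 0
(¬z → (y ∧ ¬y)): 0 ≤ 0, so result = 1
(z ∨ (¬z → (y ∧ ¬y))) = max(0.33, 1) = 1
((x ∧ y) → (z ∨ (¬z → (y ∧ ¬y)))): 0.3 ≤ 1, so result = 1
¬z: Gödel ¬ of 0.33 = 0 (operand ≠ 0)
¬z: Gödel ¬ of 0.33 = 0 (operand ≠ 0)
(¬z → ¬z): 0 ≤ 0, so result = 1
¬z: Gödel ¬ of 0.33 = 0 (operand ≠ 0)
(¬z ∧ x) = min(0, 0.3) = 0
((¬z → ¬z) ∧ (¬z ∧ x)) = min(1, 0) = 0
(x ∨ ((¬z → ¬z) ∧ (¬z ∧ x))) = max(0.3, 0) = 0.3
(((x ∧ y) → (z ∨ (¬z → (y ∧ ¬y)))) ∨ (x ∨ ((¬z → ¬z) ∧ (¬z ∧ x)))) = max(1, 0.3) = 1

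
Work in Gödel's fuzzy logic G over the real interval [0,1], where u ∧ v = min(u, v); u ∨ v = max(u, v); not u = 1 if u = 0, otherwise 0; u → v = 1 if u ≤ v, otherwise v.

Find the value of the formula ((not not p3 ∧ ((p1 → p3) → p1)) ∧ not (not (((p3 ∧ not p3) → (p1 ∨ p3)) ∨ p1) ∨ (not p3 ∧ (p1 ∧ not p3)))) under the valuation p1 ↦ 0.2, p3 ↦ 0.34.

0.20

not p3: Gödel ¬ of 0.34 = 0 (operand ≠ 0)
not not p3: Gödel ¬ of 0 = 1 (operand is 0)
(p1 → p3): 0.2 ≤ 0.34, so result = 1
((p1 → p3) → p1): 1 > 0.2, so result = 0.2
(not not p3 ∧ ((p1 → p3) → p1)) = min(1, 0.2) = 0.2
not p3: Gödel ¬ of 0.34 = 0 (operand ≠ 0)
(p3 ∧ not p3) = min(0.34, 0) = 0
(p1 ∨ p3) = max(0.2, 0.34) = 0.34
((p3 ∧ not p3) → (p1 ∨ p3)): 0 ≤ 0.34, so result = 1
(((p3 ∧ not p3) → (p1 ∨ p3)) ∨ p1) = max(1, 0.2) = 1
not (((p3 ∧ not p3) → (p1 ∨ p3)) ∨ p1): Gödel ¬ of 1 = 0 (operand ≠ 0)
not p3: Gödel ¬ of 0.34 = 0 (operand ≠ 0)
not p3: Gödel ¬ of 0.34 = 0 (operand ≠ 0)
(p1 ∧ not p3) = min(0.2, 0) = 0
(not p3 ∧ (p1 ∧ not p3)) = min(0, 0) = 0
(not (((p3 ∧ not p3) → (p1 ∨ p3)) ∨ p1) ∨ (not p3 ∧ (p1 ∧ not p3))) = max(0, 0) = 0
not (not (((p3 ∧ not p3) → (p1 ∨ p3)) ∨ p1) ∨ (not p3 ∧ (p1 ∧ not p3))): Gödel ¬ of 0 = 1 (operand is 0)
((not not p3 ∧ ((p1 → p3) → p1)) ∧ not (not (((p3 ∧ not p3) → (p1 ∨ p3)) ∨ p1) ∨ (not p3 ∧ (p1 ∧ not p3)))) = min(0.2, 1) = 0.2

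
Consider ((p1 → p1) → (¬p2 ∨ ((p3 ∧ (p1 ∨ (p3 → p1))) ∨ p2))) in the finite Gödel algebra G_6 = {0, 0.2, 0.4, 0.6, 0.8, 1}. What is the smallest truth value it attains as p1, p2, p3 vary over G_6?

The minimum is attained at p1 = 0, p2 = 0.2, p3 = 0:
  (p1 → p1): 0 ≤ 0, so result = 1
  ¬p2: Gödel ¬ of 0.2 = 0 (operand ≠ 0)
  (p3 → p1): 0 ≤ 0, so result = 1
  (p1 ∨ (p3 → p1)) = max(0, 1) = 1
  (p3 ∧ (p1 ∨ (p3 → p1))) = min(0, 1) = 0
  ((p3 ∧ (p1 ∨ (p3 → p1))) ∨ p2) = max(0, 0.2) = 0.2
  (¬p2 ∨ ((p3 ∧ (p1 ∨ (p3 → p1))) ∨ p2)) = max(0, 0.2) = 0.2
  ((p1 → p1) → (¬p2 ∨ ((p3 ∧ (p1 ∨ (p3 → p1))) ∨ p2))): 1 > 0.2, so result = 0.2
Checking all 216 assignments confirms none give a value below 0.20.

0.20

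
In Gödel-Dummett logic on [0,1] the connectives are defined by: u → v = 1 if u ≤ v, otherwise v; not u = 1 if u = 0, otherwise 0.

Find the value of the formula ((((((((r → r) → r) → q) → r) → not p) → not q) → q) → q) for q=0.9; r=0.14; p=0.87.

1.00

(r → r): 0.14 ≤ 0.14, so result = 1
((r → r) → r): 1 > 0.14, so result = 0.14
(((r → r) → r) → q): 0.14 ≤ 0.9, so result = 1
((((r → r) → r) → q) → r): 1 > 0.14, so result = 0.14
not p: Gödel ¬ of 0.87 = 0 (operand ≠ 0)
(((((r → r) → r) → q) → r) → not p): 0.14 > 0, so result = 0
not q: Gödel ¬ of 0.9 = 0 (operand ≠ 0)
((((((r → r) → r) → q) → r) → not p) → not q): 0 ≤ 0, so result = 1
(((((((r → r) → r) → q) → r) → not p) → not q) → q): 1 > 0.9, so result = 0.9
((((((((r → r) → r) → q) → r) → not p) → not q) → q) → q): 0.9 ≤ 0.9, so result = 1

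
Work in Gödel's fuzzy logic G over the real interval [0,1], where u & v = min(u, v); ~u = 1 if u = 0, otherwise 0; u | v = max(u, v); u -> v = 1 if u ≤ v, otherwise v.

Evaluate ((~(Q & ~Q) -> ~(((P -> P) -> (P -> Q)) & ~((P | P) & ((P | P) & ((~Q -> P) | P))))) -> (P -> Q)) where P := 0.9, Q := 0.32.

0.32

~Q: Gödel ¬ of 0.32 = 0 (operand ≠ 0)
(Q & ~Q) = min(0.32, 0) = 0
~(Q & ~Q): Gödel ¬ of 0 = 1 (operand is 0)
(P -> P): 0.9 ≤ 0.9, so result = 1
(P -> Q): 0.9 > 0.32, so result = 0.32
((P -> P) -> (P -> Q)): 1 > 0.32, so result = 0.32
(P | P) = max(0.9, 0.9) = 0.9
(P | P) = max(0.9, 0.9) = 0.9
~Q: Gödel ¬ of 0.32 = 0 (operand ≠ 0)
(~Q -> P): 0 ≤ 0.9, so result = 1
((~Q -> P) | P) = max(1, 0.9) = 1
((P | P) & ((~Q -> P) | P)) = min(0.9, 1) = 0.9
((P | P) & ((P | P) & ((~Q -> P) | P))) = min(0.9, 0.9) = 0.9
~((P | P) & ((P | P) & ((~Q -> P) | P))): Gödel ¬ of 0.9 = 0 (operand ≠ 0)
(((P -> P) -> (P -> Q)) & ~((P | P) & ((P | P) & ((~Q -> P) | P)))) = min(0.32, 0) = 0
~(((P -> P) -> (P -> Q)) & ~((P | P) & ((P | P) & ((~Q -> P) | P)))): Gödel ¬ of 0 = 1 (operand is 0)
(~(Q & ~Q) -> ~(((P -> P) -> (P -> Q)) & ~((P | P) & ((P | P) & ((~Q -> P) | P))))): 1 ≤ 1, so result = 1
(P -> Q): 0.9 > 0.32, so result = 0.32
((~(Q & ~Q) -> ~(((P -> P) -> (P -> Q)) & ~((P | P) & ((P | P) & ((~Q -> P) | P))))) -> (P -> Q)): 1 > 0.32, so result = 0.32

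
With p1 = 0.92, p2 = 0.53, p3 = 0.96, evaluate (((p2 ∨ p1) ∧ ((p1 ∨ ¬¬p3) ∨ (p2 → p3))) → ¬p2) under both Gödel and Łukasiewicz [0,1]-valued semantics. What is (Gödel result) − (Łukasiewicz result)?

-0.55

Gödel evaluation:
  (p2 ∨ p1) = max(0.53, 0.92) = 0.92
  ¬p3: Gödel ¬ of 0.96 = 0 (operand ≠ 0)
  ¬¬p3: Gödel ¬ of 0 = 1 (operand is 0)
  (p1 ∨ ¬¬p3) = max(0.92, 1) = 1
  (p2 → p3): 0.53 ≤ 0.96, so result = 1
  ((p1 ∨ ¬¬p3) ∨ (p2 → p3)) = max(1, 1) = 1
  ((p2 ∨ p1) ∧ ((p1 ∨ ¬¬p3) ∨ (p2 → p3))) = min(0.92, 1) = 0.92
  ¬p2: Gödel ¬ of 0.53 = 0 (operand ≠ 0)
  (((p2 ∨ p1) ∧ ((p1 ∨ ¬¬p3) ∨ (p2 → p3))) → ¬p2): 0.92 > 0, so result = 0
  Gödel value = 0
Łukasiewicz evaluation:
  (p2 ∨ p1) = max(0.53, 0.92) = 0.92
  ¬p3: Łukasiewicz ¬ gives 1 − 0.96 = 0.04
  ¬¬p3: Łukasiewicz ¬ gives 1 − 0.04 = 0.96
  (p1 ∨ ¬¬p3) = max(0.92, 0.96) = 0.96
  (p2 → p3): min(1, 1 − 0.53 + 0.96) = 1
  ((p1 ∨ ¬¬p3) ∨ (p2 → p3)) = max(0.96, 1) = 1
  ((p2 ∨ p1) ∧ ((p1 ∨ ¬¬p3) ∨ (p2 → p3))) = min(0.92, 1) = 0.92
  ¬p2: Łukasiewicz ¬ gives 1 − 0.53 = 0.47
  (((p2 ∨ p1) ∧ ((p1 ∨ ¬¬p3) ∨ (p2 → p3))) → ¬p2): min(1, 1 − 0.92 + 0.47) = 0.55
  Łukasiewicz value = 0.55
Difference: 0 − 0.55 = -0.55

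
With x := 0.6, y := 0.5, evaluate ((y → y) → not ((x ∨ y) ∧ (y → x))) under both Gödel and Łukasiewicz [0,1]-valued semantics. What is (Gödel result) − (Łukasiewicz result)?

Gödel evaluation:
  (y → y): 0.5 ≤ 0.5, so result = 1
  (x ∨ y) = max(0.6, 0.5) = 0.6
  (y → x): 0.5 ≤ 0.6, so result = 1
  ((x ∨ y) ∧ (y → x)) = min(0.6, 1) = 0.6
  not ((x ∨ y) ∧ (y → x)): Gödel ¬ of 0.6 = 0 (operand ≠ 0)
  ((y → y) → not ((x ∨ y) ∧ (y → x))): 1 > 0, so result = 0
  Gödel value = 0
Łukasiewicz evaluation:
  (y → y): min(1, 1 − 0.5 + 0.5) = 1
  (x ∨ y) = max(0.6, 0.5) = 0.6
  (y → x): min(1, 1 − 0.5 + 0.6) = 1
  ((x ∨ y) ∧ (y → x)) = min(0.6, 1) = 0.6
  not ((x ∨ y) ∧ (y → x)): Łukasiewicz ¬ gives 1 − 0.6 = 0.4
  ((y → y) → not ((x ∨ y) ∧ (y → x))): min(1, 1 − 1 + 0.4) = 0.4
  Łukasiewicz value = 0.4
Difference: 0 − 0.4 = -0.40

-0.40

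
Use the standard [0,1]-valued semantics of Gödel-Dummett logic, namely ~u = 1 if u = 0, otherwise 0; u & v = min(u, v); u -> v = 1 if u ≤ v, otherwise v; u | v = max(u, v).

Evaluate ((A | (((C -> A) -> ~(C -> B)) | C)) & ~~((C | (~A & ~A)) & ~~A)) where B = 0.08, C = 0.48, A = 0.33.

(C -> A): 0.48 > 0.33, so result = 0.33
(C -> B): 0.48 > 0.08, so result = 0.08
~(C -> B): Gödel ¬ of 0.08 = 0 (operand ≠ 0)
((C -> A) -> ~(C -> B)): 0.33 > 0, so result = 0
(((C -> A) -> ~(C -> B)) | C) = max(0, 0.48) = 0.48
(A | (((C -> A) -> ~(C -> B)) | C)) = max(0.33, 0.48) = 0.48
~A: Gödel ¬ of 0.33 = 0 (operand ≠ 0)
~A: Gödel ¬ of 0.33 = 0 (operand ≠ 0)
(~A & ~A) = min(0, 0) = 0
(C | (~A & ~A)) = max(0.48, 0) = 0.48
~A: Gödel ¬ of 0.33 = 0 (operand ≠ 0)
~~A: Gödel ¬ of 0 = 1 (operand is 0)
((C | (~A & ~A)) & ~~A) = min(0.48, 1) = 0.48
~((C | (~A & ~A)) & ~~A): Gödel ¬ of 0.48 = 0 (operand ≠ 0)
~~((C | (~A & ~A)) & ~~A): Gödel ¬ of 0 = 1 (operand is 0)
((A | (((C -> A) -> ~(C -> B)) | C)) & ~~((C | (~A & ~A)) & ~~A)) = min(0.48, 1) = 0.48

0.48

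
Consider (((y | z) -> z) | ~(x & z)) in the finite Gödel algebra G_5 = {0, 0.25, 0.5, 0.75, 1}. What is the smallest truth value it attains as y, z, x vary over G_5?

0.25

The minimum is attained at y = 0.5, z = 0.25, x = 0.25:
  (y | z) = max(0.5, 0.25) = 0.5
  ((y | z) -> z): 0.5 > 0.25, so result = 0.25
  (x & z) = min(0.25, 0.25) = 0.25
  ~(x & z): Gödel ¬ of 0.25 = 0 (operand ≠ 0)
  (((y | z) -> z) | ~(x & z)) = max(0.25, 0) = 0.25
Checking all 125 assignments confirms none give a value below 0.25.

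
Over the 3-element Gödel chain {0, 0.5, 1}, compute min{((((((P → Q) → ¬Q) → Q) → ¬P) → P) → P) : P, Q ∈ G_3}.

0.50

The minimum is attained at P = 0.5, Q = 0.5:
  (P → Q): 0.5 ≤ 0.5, so result = 1
  ¬Q: Gödel ¬ of 0.5 = 0 (operand ≠ 0)
  ((P → Q) → ¬Q): 1 > 0, so result = 0
  (((P → Q) → ¬Q) → Q): 0 ≤ 0.5, so result = 1
  ¬P: Gödel ¬ of 0.5 = 0 (operand ≠ 0)
  ((((P → Q) → ¬Q) → Q) → ¬P): 1 > 0, so result = 0
  (((((P → Q) → ¬Q) → Q) → ¬P) → P): 0 ≤ 0.5, so result = 1
  ((((((P → Q) → ¬Q) → Q) → ¬P) → P) → P): 1 > 0.5, so result = 0.5
Checking all 9 assignments confirms none give a value below 0.50.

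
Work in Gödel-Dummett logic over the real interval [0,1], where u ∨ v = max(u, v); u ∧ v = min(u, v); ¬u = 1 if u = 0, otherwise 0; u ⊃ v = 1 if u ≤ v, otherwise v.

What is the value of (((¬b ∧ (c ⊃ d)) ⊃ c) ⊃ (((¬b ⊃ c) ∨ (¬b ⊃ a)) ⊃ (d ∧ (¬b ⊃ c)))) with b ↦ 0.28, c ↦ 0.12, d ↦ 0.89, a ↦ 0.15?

¬b: Gödel ¬ of 0.28 = 0 (operand ≠ 0)
(c ⊃ d): 0.12 ≤ 0.89, so result = 1
(¬b ∧ (c ⊃ d)) = min(0, 1) = 0
((¬b ∧ (c ⊃ d)) ⊃ c): 0 ≤ 0.12, so result = 1
¬b: Gödel ¬ of 0.28 = 0 (operand ≠ 0)
(¬b ⊃ c): 0 ≤ 0.12, so result = 1
¬b: Gödel ¬ of 0.28 = 0 (operand ≠ 0)
(¬b ⊃ a): 0 ≤ 0.15, so result = 1
((¬b ⊃ c) ∨ (¬b ⊃ a)) = max(1, 1) = 1
¬b: Gödel ¬ of 0.28 = 0 (operand ≠ 0)
(¬b ⊃ c): 0 ≤ 0.12, so result = 1
(d ∧ (¬b ⊃ c)) = min(0.89, 1) = 0.89
(((¬b ⊃ c) ∨ (¬b ⊃ a)) ⊃ (d ∧ (¬b ⊃ c))): 1 > 0.89, so result = 0.89
(((¬b ∧ (c ⊃ d)) ⊃ c) ⊃ (((¬b ⊃ c) ∨ (¬b ⊃ a)) ⊃ (d ∧ (¬b ⊃ c)))): 1 > 0.89, so result = 0.89

0.89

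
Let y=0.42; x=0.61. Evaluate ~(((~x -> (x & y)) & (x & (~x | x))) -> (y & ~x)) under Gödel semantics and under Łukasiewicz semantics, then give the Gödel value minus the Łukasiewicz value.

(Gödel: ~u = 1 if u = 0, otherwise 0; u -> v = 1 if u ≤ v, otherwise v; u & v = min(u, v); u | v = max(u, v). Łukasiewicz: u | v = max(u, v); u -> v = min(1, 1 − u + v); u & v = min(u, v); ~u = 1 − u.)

Gödel evaluation:
  ~x: Gödel ¬ of 0.61 = 0 (operand ≠ 0)
  (x & y) = min(0.61, 0.42) = 0.42
  (~x -> (x & y)): 0 ≤ 0.42, so result = 1
  ~x: Gödel ¬ of 0.61 = 0 (operand ≠ 0)
  (~x | x) = max(0, 0.61) = 0.61
  (x & (~x | x)) = min(0.61, 0.61) = 0.61
  ((~x -> (x & y)) & (x & (~x | x))) = min(1, 0.61) = 0.61
  ~x: Gödel ¬ of 0.61 = 0 (operand ≠ 0)
  (y & ~x) = min(0.42, 0) = 0
  (((~x -> (x & y)) & (x & (~x | x))) -> (y & ~x)): 0.61 > 0, so result = 0
  ~(((~x -> (x & y)) & (x & (~x | x))) -> (y & ~x)): Gödel ¬ of 0 = 1 (operand is 0)
  Gödel value = 1
Łukasiewicz evaluation:
  ~x: Łukasiewicz ¬ gives 1 − 0.61 = 0.39
  (x & y) = min(0.61, 0.42) = 0.42
  (~x -> (x & y)): min(1, 1 − 0.39 + 0.42) = 1
  ~x: Łukasiewicz ¬ gives 1 − 0.61 = 0.39
  (~x | x) = max(0.39, 0.61) = 0.61
  (x & (~x | x)) = min(0.61, 0.61) = 0.61
  ((~x -> (x & y)) & (x & (~x | x))) = min(1, 0.61) = 0.61
  ~x: Łukasiewicz ¬ gives 1 − 0.61 = 0.39
  (y & ~x) = min(0.42, 0.39) = 0.39
  (((~x -> (x & y)) & (x & (~x | x))) -> (y & ~x)): min(1, 1 − 0.61 + 0.39) = 0.78
  ~(((~x -> (x & y)) & (x & (~x | x))) -> (y & ~x)): Łukasiewicz ¬ gives 1 − 0.78 = 0.22
  Łukasiewicz value = 0.22
Difference: 1 − 0.22 = 0.78

0.78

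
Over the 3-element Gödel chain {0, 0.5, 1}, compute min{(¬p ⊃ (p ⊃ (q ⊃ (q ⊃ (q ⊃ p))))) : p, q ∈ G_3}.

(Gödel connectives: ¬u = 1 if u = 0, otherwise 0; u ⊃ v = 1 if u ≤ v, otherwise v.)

1.00

Every assignment gives 1. For instance at p = 0, q = 0:
  ¬p: Gödel ¬ of 0 = 1 (operand is 0)
  (q ⊃ p): 0 ≤ 0, so result = 1
  (q ⊃ (q ⊃ p)): 0 ≤ 1, so result = 1
  (q ⊃ (q ⊃ (q ⊃ p))): 0 ≤ 1, so result = 1
  (p ⊃ (q ⊃ (q ⊃ (q ⊃ p)))): 0 ≤ 1, so result = 1
  (¬p ⊃ (p ⊃ (q ⊃ (q ⊃ (q ⊃ p))))): 1 ≤ 1, so result = 1
All 9 assignments give value 1 — the formula is a G_3-tautology.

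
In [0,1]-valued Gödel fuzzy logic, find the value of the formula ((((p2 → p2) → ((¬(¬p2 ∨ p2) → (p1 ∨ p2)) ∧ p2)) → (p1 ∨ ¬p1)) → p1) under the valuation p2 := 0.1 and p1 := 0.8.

(p2 → p2): 0.1 ≤ 0.1, so result = 1
¬p2: Gödel ¬ of 0.1 = 0 (operand ≠ 0)
(¬p2 ∨ p2) = max(0, 0.1) = 0.1
¬(¬p2 ∨ p2): Gödel ¬ of 0.1 = 0 (operand ≠ 0)
(p1 ∨ p2) = max(0.8, 0.1) = 0.8
(¬(¬p2 ∨ p2) → (p1 ∨ p2)): 0 ≤ 0.8, so result = 1
((¬(¬p2 ∨ p2) → (p1 ∨ p2)) ∧ p2) = min(1, 0.1) = 0.1
((p2 → p2) → ((¬(¬p2 ∨ p2) → (p1 ∨ p2)) ∧ p2)): 1 > 0.1, so result = 0.1
¬p1: Gödel ¬ of 0.8 = 0 (operand ≠ 0)
(p1 ∨ ¬p1) = max(0.8, 0) = 0.8
(((p2 → p2) → ((¬(¬p2 ∨ p2) → (p1 ∨ p2)) ∧ p2)) → (p1 ∨ ¬p1)): 0.1 ≤ 0.8, so result = 1
((((p2 → p2) → ((¬(¬p2 ∨ p2) → (p1 ∨ p2)) ∧ p2)) → (p1 ∨ ¬p1)) → p1): 1 > 0.8, so result = 0.8

0.80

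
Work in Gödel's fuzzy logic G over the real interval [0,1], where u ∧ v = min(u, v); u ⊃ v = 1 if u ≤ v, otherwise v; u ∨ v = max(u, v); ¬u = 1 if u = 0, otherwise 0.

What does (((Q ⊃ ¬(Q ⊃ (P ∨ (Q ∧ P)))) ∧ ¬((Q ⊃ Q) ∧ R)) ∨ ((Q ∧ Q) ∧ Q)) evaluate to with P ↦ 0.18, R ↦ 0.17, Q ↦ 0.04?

0.04

(Q ∧ P) = min(0.04, 0.18) = 0.04
(P ∨ (Q ∧ P)) = max(0.18, 0.04) = 0.18
(Q ⊃ (P ∨ (Q ∧ P))): 0.04 ≤ 0.18, so result = 1
¬(Q ⊃ (P ∨ (Q ∧ P))): Gödel ¬ of 1 = 0 (operand ≠ 0)
(Q ⊃ ¬(Q ⊃ (P ∨ (Q ∧ P)))): 0.04 > 0, so result = 0
(Q ⊃ Q): 0.04 ≤ 0.04, so result = 1
((Q ⊃ Q) ∧ R) = min(1, 0.17) = 0.17
¬((Q ⊃ Q) ∧ R): Gödel ¬ of 0.17 = 0 (operand ≠ 0)
((Q ⊃ ¬(Q ⊃ (P ∨ (Q ∧ P)))) ∧ ¬((Q ⊃ Q) ∧ R)) = min(0, 0) = 0
(Q ∧ Q) = min(0.04, 0.04) = 0.04
((Q ∧ Q) ∧ Q) = min(0.04, 0.04) = 0.04
(((Q ⊃ ¬(Q ⊃ (P ∨ (Q ∧ P)))) ∧ ¬((Q ⊃ Q) ∧ R)) ∨ ((Q ∧ Q) ∧ Q)) = max(0, 0.04) = 0.04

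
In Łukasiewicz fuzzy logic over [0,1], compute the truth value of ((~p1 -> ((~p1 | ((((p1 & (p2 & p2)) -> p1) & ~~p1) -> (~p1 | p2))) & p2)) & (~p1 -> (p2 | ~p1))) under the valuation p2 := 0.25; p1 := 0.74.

0.99

~p1: Łukasiewicz ¬ gives 1 − 0.74 = 0.26
~p1: Łukasiewicz ¬ gives 1 − 0.74 = 0.26
(p2 & p2) = min(0.25, 0.25) = 0.25
(p1 & (p2 & p2)) = min(0.74, 0.25) = 0.25
((p1 & (p2 & p2)) -> p1): min(1, 1 − 0.25 + 0.74) = 1
~p1: Łukasiewicz ¬ gives 1 − 0.74 = 0.26
~~p1: Łukasiewicz ¬ gives 1 − 0.26 = 0.74
(((p1 & (p2 & p2)) -> p1) & ~~p1) = min(1, 0.74) = 0.74
~p1: Łukasiewicz ¬ gives 1 − 0.74 = 0.26
(~p1 | p2) = max(0.26, 0.25) = 0.26
((((p1 & (p2 & p2)) -> p1) & ~~p1) -> (~p1 | p2)): min(1, 1 − 0.74 + 0.26) = 0.52
(~p1 | ((((p1 & (p2 & p2)) -> p1) & ~~p1) -> (~p1 | p2))) = max(0.26, 0.52) = 0.52
((~p1 | ((((p1 & (p2 & p2)) -> p1) & ~~p1) -> (~p1 | p2))) & p2) = min(0.52, 0.25) = 0.25
(~p1 -> ((~p1 | ((((p1 & (p2 & p2)) -> p1) & ~~p1) -> (~p1 | p2))) & p2)): min(1, 1 − 0.26 + 0.25) = 0.99
~p1: Łukasiewicz ¬ gives 1 − 0.74 = 0.26
~p1: Łukasiewicz ¬ gives 1 − 0.74 = 0.26
(p2 | ~p1) = max(0.25, 0.26) = 0.26
(~p1 -> (p2 | ~p1)): min(1, 1 − 0.26 + 0.26) = 1
((~p1 -> ((~p1 | ((((p1 & (p2 & p2)) -> p1) & ~~p1) -> (~p1 | p2))) & p2)) & (~p1 -> (p2 | ~p1))) = min(0.99, 1) = 0.99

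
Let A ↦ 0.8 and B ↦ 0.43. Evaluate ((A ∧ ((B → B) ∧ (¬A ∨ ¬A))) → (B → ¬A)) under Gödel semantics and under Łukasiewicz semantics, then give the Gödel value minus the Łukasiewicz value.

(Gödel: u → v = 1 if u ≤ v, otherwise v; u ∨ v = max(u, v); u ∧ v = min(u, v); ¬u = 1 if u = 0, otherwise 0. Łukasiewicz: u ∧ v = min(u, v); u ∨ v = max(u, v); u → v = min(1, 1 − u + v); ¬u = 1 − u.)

0.00

Gödel evaluation:
  (B → B): 0.43 ≤ 0.43, so result = 1
  ¬A: Gödel ¬ of 0.8 = 0 (operand ≠ 0)
  ¬A: Gödel ¬ of 0.8 = 0 (operand ≠ 0)
  (¬A ∨ ¬A) = max(0, 0) = 0
  ((B → B) ∧ (¬A ∨ ¬A)) = min(1, 0) = 0
  (A ∧ ((B → B) ∧ (¬A ∨ ¬A))) = min(0.8, 0) = 0
  ¬A: Gödel ¬ of 0.8 = 0 (operand ≠ 0)
  (B → ¬A): 0.43 > 0, so result = 0
  ((A ∧ ((B → B) ∧ (¬A ∨ ¬A))) → (B → ¬A)): 0 ≤ 0, so result = 1
  Gödel value = 1
Łukasiewicz evaluation:
  (B → B): min(1, 1 − 0.43 + 0.43) = 1
  ¬A: Łukasiewicz ¬ gives 1 − 0.8 = 0.2
  ¬A: Łukasiewicz ¬ gives 1 − 0.8 = 0.2
  (¬A ∨ ¬A) = max(0.2, 0.2) = 0.2
  ((B → B) ∧ (¬A ∨ ¬A)) = min(1, 0.2) = 0.2
  (A ∧ ((B → B) ∧ (¬A ∨ ¬A))) = min(0.8, 0.2) = 0.2
  ¬A: Łukasiewicz ¬ gives 1 − 0.8 = 0.2
  (B → ¬A): min(1, 1 − 0.43 + 0.2) = 0.77
  ((A ∧ ((B → B) ∧ (¬A ∨ ¬A))) → (B → ¬A)): min(1, 1 − 0.2 + 0.77) = 1
  Łukasiewicz value = 1
Difference: 1 − 1 = 0.00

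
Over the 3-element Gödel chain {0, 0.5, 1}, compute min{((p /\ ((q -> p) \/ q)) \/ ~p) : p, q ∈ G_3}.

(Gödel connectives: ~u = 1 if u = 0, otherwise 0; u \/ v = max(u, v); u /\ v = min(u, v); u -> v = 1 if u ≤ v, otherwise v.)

The minimum is attained at p = 0.5, q = 0:
  (q -> p): 0 ≤ 0.5, so result = 1
  ((q -> p) \/ q) = max(1, 0) = 1
  (p /\ ((q -> p) \/ q)) = min(0.5, 1) = 0.5
  ~p: Gödel ¬ of 0.5 = 0 (operand ≠ 0)
  ((p /\ ((q -> p) \/ q)) \/ ~p) = max(0.5, 0) = 0.5
Checking all 9 assignments confirms none give a value below 0.50.

0.50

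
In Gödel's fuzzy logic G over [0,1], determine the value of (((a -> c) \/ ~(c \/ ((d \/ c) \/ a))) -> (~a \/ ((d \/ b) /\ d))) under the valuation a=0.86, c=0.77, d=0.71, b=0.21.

(a -> c): 0.86 > 0.77, so result = 0.77
(d \/ c) = max(0.71, 0.77) = 0.77
((d \/ c) \/ a) = max(0.77, 0.86) = 0.86
(c \/ ((d \/ c) \/ a)) = max(0.77, 0.86) = 0.86
~(c \/ ((d \/ c) \/ a)): Gödel ¬ of 0.86 = 0 (operand ≠ 0)
((a -> c) \/ ~(c \/ ((d \/ c) \/ a))) = max(0.77, 0) = 0.77
~a: Gödel ¬ of 0.86 = 0 (operand ≠ 0)
(d \/ b) = max(0.71, 0.21) = 0.71
((d \/ b) /\ d) = min(0.71, 0.71) = 0.71
(~a \/ ((d \/ b) /\ d)) = max(0, 0.71) = 0.71
(((a -> c) \/ ~(c \/ ((d \/ c) \/ a))) -> (~a \/ ((d \/ b) /\ d))): 0.77 > 0.71, so result = 0.71

0.71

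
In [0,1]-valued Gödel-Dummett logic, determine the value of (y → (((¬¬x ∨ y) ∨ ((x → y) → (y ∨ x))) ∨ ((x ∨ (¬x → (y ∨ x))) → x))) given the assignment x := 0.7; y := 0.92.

¬x: Gödel ¬ of 0.7 = 0 (operand ≠ 0)
¬¬x: Gödel ¬ of 0 = 1 (operand is 0)
(¬¬x ∨ y) = max(1, 0.92) = 1
(x → y): 0.7 ≤ 0.92, so result = 1
(y ∨ x) = max(0.92, 0.7) = 0.92
((x → y) → (y ∨ x)): 1 > 0.92, so result = 0.92
((¬¬x ∨ y) ∨ ((x → y) → (y ∨ x))) = max(1, 0.92) = 1
¬x: Gödel ¬ of 0.7 = 0 (operand ≠ 0)
(y ∨ x) = max(0.92, 0.7) = 0.92
(¬x → (y ∨ x)): 0 ≤ 0.92, so result = 1
(x ∨ (¬x → (y ∨ x))) = max(0.7, 1) = 1
((x ∨ (¬x → (y ∨ x))) → x): 1 > 0.7, so result = 0.7
(((¬¬x ∨ y) ∨ ((x → y) → (y ∨ x))) ∨ ((x ∨ (¬x → (y ∨ x))) → x)) = max(1, 0.7) = 1
(y → (((¬¬x ∨ y) ∨ ((x → y) → (y ∨ x))) ∨ ((x ∨ (¬x → (y ∨ x))) → x))): 0.92 ≤ 1, so result = 1

1.00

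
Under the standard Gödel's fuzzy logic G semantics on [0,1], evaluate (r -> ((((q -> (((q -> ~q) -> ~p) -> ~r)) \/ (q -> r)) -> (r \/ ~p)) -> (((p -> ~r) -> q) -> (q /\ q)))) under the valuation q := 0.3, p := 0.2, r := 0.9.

0.30

~q: Gödel ¬ of 0.3 = 0 (operand ≠ 0)
(q -> ~q): 0.3 > 0, so result = 0
~p: Gödel ¬ of 0.2 = 0 (operand ≠ 0)
((q -> ~q) -> ~p): 0 ≤ 0, so result = 1
~r: Gödel ¬ of 0.9 = 0 (operand ≠ 0)
(((q -> ~q) -> ~p) -> ~r): 1 > 0, so result = 0
(q -> (((q -> ~q) -> ~p) -> ~r)): 0.3 > 0, so result = 0
(q -> r): 0.3 ≤ 0.9, so result = 1
((q -> (((q -> ~q) -> ~p) -> ~r)) \/ (q -> r)) = max(0, 1) = 1
~p: Gödel ¬ of 0.2 = 0 (operand ≠ 0)
(r \/ ~p) = max(0.9, 0) = 0.9
(((q -> (((q -> ~q) -> ~p) -> ~r)) \/ (q -> r)) -> (r \/ ~p)): 1 > 0.9, so result = 0.9
~r: Gödel ¬ of 0.9 = 0 (operand ≠ 0)
(p -> ~r): 0.2 > 0, so result = 0
((p -> ~r) -> q): 0 ≤ 0.3, so result = 1
(q /\ q) = min(0.3, 0.3) = 0.3
(((p -> ~r) -> q) -> (q /\ q)): 1 > 0.3, so result = 0.3
((((q -> (((q -> ~q) -> ~p) -> ~r)) \/ (q -> r)) -> (r \/ ~p)) -> (((p -> ~r) -> q) -> (q /\ q))): 0.9 > 0.3, so result = 0.3
(r -> ((((q -> (((q -> ~q) -> ~p) -> ~r)) \/ (q -> r)) -> (r \/ ~p)) -> (((p -> ~r) -> q) -> (q /\ q)))): 0.9 > 0.3, so result = 0.3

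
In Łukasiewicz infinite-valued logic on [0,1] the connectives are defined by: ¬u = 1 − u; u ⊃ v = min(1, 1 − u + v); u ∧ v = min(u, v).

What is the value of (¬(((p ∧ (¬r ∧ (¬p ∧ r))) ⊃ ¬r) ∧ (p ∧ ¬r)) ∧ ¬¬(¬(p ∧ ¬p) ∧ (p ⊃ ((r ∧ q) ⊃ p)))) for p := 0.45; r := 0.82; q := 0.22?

0.55

¬r: Łukasiewicz ¬ gives 1 − 0.82 = 0.18
¬p: Łukasiewicz ¬ gives 1 − 0.45 = 0.55
(¬p ∧ r) = min(0.55, 0.82) = 0.55
(¬r ∧ (¬p ∧ r)) = min(0.18, 0.55) = 0.18
(p ∧ (¬r ∧ (¬p ∧ r))) = min(0.45, 0.18) = 0.18
¬r: Łukasiewicz ¬ gives 1 − 0.82 = 0.18
((p ∧ (¬r ∧ (¬p ∧ r))) ⊃ ¬r): min(1, 1 − 0.18 + 0.18) = 1
¬r: Łukasiewicz ¬ gives 1 − 0.82 = 0.18
(p ∧ ¬r) = min(0.45, 0.18) = 0.18
(((p ∧ (¬r ∧ (¬p ∧ r))) ⊃ ¬r) ∧ (p ∧ ¬r)) = min(1, 0.18) = 0.18
¬(((p ∧ (¬r ∧ (¬p ∧ r))) ⊃ ¬r) ∧ (p ∧ ¬r)): Łukasiewicz ¬ gives 1 − 0.18 = 0.82
¬p: Łukasiewicz ¬ gives 1 − 0.45 = 0.55
(p ∧ ¬p) = min(0.45, 0.55) = 0.45
¬(p ∧ ¬p): Łukasiewicz ¬ gives 1 − 0.45 = 0.55
(r ∧ q) = min(0.82, 0.22) = 0.22
((r ∧ q) ⊃ p): min(1, 1 − 0.22 + 0.45) = 1
(p ⊃ ((r ∧ q) ⊃ p)): min(1, 1 − 0.45 + 1) = 1
(¬(p ∧ ¬p) ∧ (p ⊃ ((r ∧ q) ⊃ p))) = min(0.55, 1) = 0.55
¬(¬(p ∧ ¬p) ∧ (p ⊃ ((r ∧ q) ⊃ p))): Łukasiewicz ¬ gives 1 − 0.55 = 0.45
¬¬(¬(p ∧ ¬p) ∧ (p ⊃ ((r ∧ q) ⊃ p))): Łukasiewicz ¬ gives 1 − 0.45 = 0.55
(¬(((p ∧ (¬r ∧ (¬p ∧ r))) ⊃ ¬r) ∧ (p ∧ ¬r)) ∧ ¬¬(¬(p ∧ ¬p) ∧ (p ⊃ ((r ∧ q) ⊃ p)))) = min(0.82, 0.55) = 0.55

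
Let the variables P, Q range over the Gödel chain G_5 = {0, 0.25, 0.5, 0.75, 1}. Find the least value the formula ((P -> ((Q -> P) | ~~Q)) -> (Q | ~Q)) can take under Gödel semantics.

The minimum is attained at P = 0, Q = 0.25:
  (Q -> P): 0.25 > 0, so result = 0
  ~Q: Gödel ¬ of 0.25 = 0 (operand ≠ 0)
  ~~Q: Gödel ¬ of 0 = 1 (operand is 0)
  ((Q -> P) | ~~Q) = max(0, 1) = 1
  (P -> ((Q -> P) | ~~Q)): 0 ≤ 1, so result = 1
  ~Q: Gödel ¬ of 0.25 = 0 (operand ≠ 0)
  (Q | ~Q) = max(0.25, 0) = 0.25
  ((P -> ((Q -> P) | ~~Q)) -> (Q | ~Q)): 1 > 0.25, so result = 0.25
Checking all 25 assignments confirms none give a value below 0.25.

0.25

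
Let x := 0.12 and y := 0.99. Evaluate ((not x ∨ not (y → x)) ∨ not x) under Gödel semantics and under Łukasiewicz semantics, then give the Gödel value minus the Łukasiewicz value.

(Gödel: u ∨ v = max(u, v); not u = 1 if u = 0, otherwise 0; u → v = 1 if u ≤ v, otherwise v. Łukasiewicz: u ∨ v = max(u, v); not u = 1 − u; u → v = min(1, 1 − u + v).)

-0.88

Gödel evaluation:
  not x: Gödel ¬ of 0.12 = 0 (operand ≠ 0)
  (y → x): 0.99 > 0.12, so result = 0.12
  not (y → x): Gödel ¬ of 0.12 = 0 (operand ≠ 0)
  (not x ∨ not (y → x)) = max(0, 0) = 0
  not x: Gödel ¬ of 0.12 = 0 (operand ≠ 0)
  ((not x ∨ not (y → x)) ∨ not x) = max(0, 0) = 0
  Gödel value = 0
Łukasiewicz evaluation:
  not x: Łukasiewicz ¬ gives 1 − 0.12 = 0.88
  (y → x): min(1, 1 − 0.99 + 0.12) = 0.13
  not (y → x): Łukasiewicz ¬ gives 1 − 0.13 = 0.87
  (not x ∨ not (y → x)) = max(0.88, 0.87) = 0.88
  not x: Łukasiewicz ¬ gives 1 − 0.12 = 0.88
  ((not x ∨ not (y → x)) ∨ not x) = max(0.88, 0.88) = 0.88
  Łukasiewicz value = 0.88
Difference: 0 − 0.88 = -0.88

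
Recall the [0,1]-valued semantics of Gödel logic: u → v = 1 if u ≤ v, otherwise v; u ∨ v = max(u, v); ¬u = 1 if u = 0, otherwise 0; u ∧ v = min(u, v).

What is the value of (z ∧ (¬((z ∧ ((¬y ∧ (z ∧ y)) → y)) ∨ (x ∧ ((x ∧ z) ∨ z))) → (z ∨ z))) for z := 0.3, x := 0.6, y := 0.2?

¬y: Gödel ¬ of 0.2 = 0 (operand ≠ 0)
(z ∧ y) = min(0.3, 0.2) = 0.2
(¬y ∧ (z ∧ y)) = min(0, 0.2) = 0
((¬y ∧ (z ∧ y)) → y): 0 ≤ 0.2, so result = 1
(z ∧ ((¬y ∧ (z ∧ y)) → y)) = min(0.3, 1) = 0.3
(x ∧ z) = min(0.6, 0.3) = 0.3
((x ∧ z) ∨ z) = max(0.3, 0.3) = 0.3
(x ∧ ((x ∧ z) ∨ z)) = min(0.6, 0.3) = 0.3
((z ∧ ((¬y ∧ (z ∧ y)) → y)) ∨ (x ∧ ((x ∧ z) ∨ z))) = max(0.3, 0.3) = 0.3
¬((z ∧ ((¬y ∧ (z ∧ y)) → y)) ∨ (x ∧ ((x ∧ z) ∨ z))): Gödel ¬ of 0.3 = 0 (operand ≠ 0)
(z ∨ z) = max(0.3, 0.3) = 0.3
(¬((z ∧ ((¬y ∧ (z ∧ y)) → y)) ∨ (x ∧ ((x ∧ z) ∨ z))) → (z ∨ z)): 0 ≤ 0.3, so result = 1
(z ∧ (¬((z ∧ ((¬y ∧ (z ∧ y)) → y)) ∨ (x ∧ ((x ∧ z) ∨ z))) → (z ∨ z))) = min(0.3, 1) = 0.3

0.30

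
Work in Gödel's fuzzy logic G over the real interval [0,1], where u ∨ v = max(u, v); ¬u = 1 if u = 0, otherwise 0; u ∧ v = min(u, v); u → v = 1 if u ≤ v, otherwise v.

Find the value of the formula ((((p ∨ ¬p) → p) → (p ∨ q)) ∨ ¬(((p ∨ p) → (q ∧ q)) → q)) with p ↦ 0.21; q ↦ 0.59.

0.59

¬p: Gödel ¬ of 0.21 = 0 (operand ≠ 0)
(p ∨ ¬p) = max(0.21, 0) = 0.21
((p ∨ ¬p) → p): 0.21 ≤ 0.21, so result = 1
(p ∨ q) = max(0.21, 0.59) = 0.59
(((p ∨ ¬p) → p) → (p ∨ q)): 1 > 0.59, so result = 0.59
(p ∨ p) = max(0.21, 0.21) = 0.21
(q ∧ q) = min(0.59, 0.59) = 0.59
((p ∨ p) → (q ∧ q)): 0.21 ≤ 0.59, so result = 1
(((p ∨ p) → (q ∧ q)) → q): 1 > 0.59, so result = 0.59
¬(((p ∨ p) → (q ∧ q)) → q): Gödel ¬ of 0.59 = 0 (operand ≠ 0)
((((p ∨ ¬p) → p) → (p ∨ q)) ∨ ¬(((p ∨ p) → (q ∧ q)) → q)) = max(0.59, 0) = 0.59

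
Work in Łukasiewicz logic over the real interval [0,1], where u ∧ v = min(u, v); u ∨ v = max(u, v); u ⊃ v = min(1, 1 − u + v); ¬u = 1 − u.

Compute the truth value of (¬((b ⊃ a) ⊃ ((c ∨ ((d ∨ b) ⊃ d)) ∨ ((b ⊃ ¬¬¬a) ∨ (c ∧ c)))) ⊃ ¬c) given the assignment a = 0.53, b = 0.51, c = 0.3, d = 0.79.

(b ⊃ a): min(1, 1 − 0.51 + 0.53) = 1
(d ∨ b) = max(0.79, 0.51) = 0.79
((d ∨ b) ⊃ d): min(1, 1 − 0.79 + 0.79) = 1
(c ∨ ((d ∨ b) ⊃ d)) = max(0.3, 1) = 1
¬a: Łukasiewicz ¬ gives 1 − 0.53 = 0.47
¬¬a: Łukasiewicz ¬ gives 1 − 0.47 = 0.53
¬¬¬a: Łukasiewicz ¬ gives 1 − 0.53 = 0.47
(b ⊃ ¬¬¬a): min(1, 1 − 0.51 + 0.47) = 0.96
(c ∧ c) = min(0.3, 0.3) = 0.3
((b ⊃ ¬¬¬a) ∨ (c ∧ c)) = max(0.96, 0.3) = 0.96
((c ∨ ((d ∨ b) ⊃ d)) ∨ ((b ⊃ ¬¬¬a) ∨ (c ∧ c))) = max(1, 0.96) = 1
((b ⊃ a) ⊃ ((c ∨ ((d ∨ b) ⊃ d)) ∨ ((b ⊃ ¬¬¬a) ∨ (c ∧ c)))): min(1, 1 − 1 + 1) = 1
¬((b ⊃ a) ⊃ ((c ∨ ((d ∨ b) ⊃ d)) ∨ ((b ⊃ ¬¬¬a) ∨ (c ∧ c)))): Łukasiewicz ¬ gives 1 − 1 = 0
¬c: Łukasiewicz ¬ gives 1 − 0.3 = 0.7
(¬((b ⊃ a) ⊃ ((c ∨ ((d ∨ b) ⊃ d)) ∨ ((b ⊃ ¬¬¬a) ∨ (c ∧ c)))) ⊃ ¬c): min(1, 1 − 0 + 0.7) = 1

1.00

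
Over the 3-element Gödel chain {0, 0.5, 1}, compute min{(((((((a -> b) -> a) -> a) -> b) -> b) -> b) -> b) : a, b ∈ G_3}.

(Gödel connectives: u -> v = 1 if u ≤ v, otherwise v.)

1.00

Every assignment gives 1. For instance at a = 0, b = 0:
  (a -> b): 0 ≤ 0, so result = 1
  ((a -> b) -> a): 1 > 0, so result = 0
  (((a -> b) -> a) -> a): 0 ≤ 0, so result = 1
  ((((a -> b) -> a) -> a) -> b): 1 > 0, so result = 0
  (((((a -> b) -> a) -> a) -> b) -> b): 0 ≤ 0, so result = 1
  ((((((a -> b) -> a) -> a) -> b) -> b) -> b): 1 > 0, so result = 0
  (((((((a -> b) -> a) -> a) -> b) -> b) -> b) -> b): 0 ≤ 0, so result = 1
All 9 assignments give value 1 — the formula is a G_3-tautology.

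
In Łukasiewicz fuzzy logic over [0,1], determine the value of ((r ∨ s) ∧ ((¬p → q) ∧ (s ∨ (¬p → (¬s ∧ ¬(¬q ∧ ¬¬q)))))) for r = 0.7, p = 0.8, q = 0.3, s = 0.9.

(r ∨ s) = max(0.7, 0.9) = 0.9
¬p: Łukasiewicz ¬ gives 1 − 0.8 = 0.2
(¬p → q): min(1, 1 − 0.2 + 0.3) = 1
¬p: Łukasiewicz ¬ gives 1 − 0.8 = 0.2
¬s: Łukasiewicz ¬ gives 1 − 0.9 = 0.1
¬q: Łukasiewicz ¬ gives 1 − 0.3 = 0.7
¬q: Łukasiewicz ¬ gives 1 − 0.3 = 0.7
¬¬q: Łukasiewicz ¬ gives 1 − 0.7 = 0.3
(¬q ∧ ¬¬q) = min(0.7, 0.3) = 0.3
¬(¬q ∧ ¬¬q): Łukasiewicz ¬ gives 1 − 0.3 = 0.7
(¬s ∧ ¬(¬q ∧ ¬¬q)) = min(0.1, 0.7) = 0.1
(¬p → (¬s ∧ ¬(¬q ∧ ¬¬q))): min(1, 1 − 0.2 + 0.1) = 0.9
(s ∨ (¬p → (¬s ∧ ¬(¬q ∧ ¬¬q)))) = max(0.9, 0.9) = 0.9
((¬p → q) ∧ (s ∨ (¬p → (¬s ∧ ¬(¬q ∧ ¬¬q))))) = min(1, 0.9) = 0.9
((r ∨ s) ∧ ((¬p → q) ∧ (s ∨ (¬p → (¬s ∧ ¬(¬q ∧ ¬¬q)))))) = min(0.9, 0.9) = 0.9

0.90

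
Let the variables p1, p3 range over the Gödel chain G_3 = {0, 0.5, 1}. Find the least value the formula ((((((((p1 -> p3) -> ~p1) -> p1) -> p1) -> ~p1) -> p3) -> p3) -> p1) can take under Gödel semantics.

0.00

The minimum is attained at p1 = 0, p3 = 0:
  (p1 -> p3): 0 ≤ 0, so result = 1
  ~p1: Gödel ¬ of 0 = 1 (operand is 0)
  ((p1 -> p3) -> ~p1): 1 ≤ 1, so result = 1
  (((p1 -> p3) -> ~p1) -> p1): 1 > 0, so result = 0
  ((((p1 -> p3) -> ~p1) -> p1) -> p1): 0 ≤ 0, so result = 1
  ~p1: Gödel ¬ of 0 = 1 (operand is 0)
  (((((p1 -> p3) -> ~p1) -> p1) -> p1) -> ~p1): 1 ≤ 1, so result = 1
  ((((((p1 -> p3) -> ~p1) -> p1) -> p1) -> ~p1) -> p3): 1 > 0, so result = 0
  (((((((p1 -> p3) -> ~p1) -> p1) -> p1) -> ~p1) -> p3) -> p3): 0 ≤ 0, so result = 1
  ((((((((p1 -> p3) -> ~p1) -> p1) -> p1) -> ~p1) -> p3) -> p3) -> p1): 1 > 0, so result = 0
Checking all 9 assignments confirms none give a value below 0.00.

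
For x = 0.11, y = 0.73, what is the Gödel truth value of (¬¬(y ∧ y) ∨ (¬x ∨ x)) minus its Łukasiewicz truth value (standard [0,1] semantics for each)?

0.11

Gödel evaluation:
  (y ∧ y) = min(0.73, 0.73) = 0.73
  ¬(y ∧ y): Gödel ¬ of 0.73 = 0 (operand ≠ 0)
  ¬¬(y ∧ y): Gödel ¬ of 0 = 1 (operand is 0)
  ¬x: Gödel ¬ of 0.11 = 0 (operand ≠ 0)
  (¬x ∨ x) = max(0, 0.11) = 0.11
  (¬¬(y ∧ y) ∨ (¬x ∨ x)) = max(1, 0.11) = 1
  Gödel value = 1
Łukasiewicz evaluation:
  (y ∧ y) = min(0.73, 0.73) = 0.73
  ¬(y ∧ y): Łukasiewicz ¬ gives 1 − 0.73 = 0.27
  ¬¬(y ∧ y): Łukasiewicz ¬ gives 1 − 0.27 = 0.73
  ¬x: Łukasiewicz ¬ gives 1 − 0.11 = 0.89
  (¬x ∨ x) = max(0.89, 0.11) = 0.89
  (¬¬(y ∧ y) ∨ (¬x ∨ x)) = max(0.73, 0.89) = 0.89
  Łukasiewicz value = 0.89
Difference: 1 − 0.89 = 0.11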